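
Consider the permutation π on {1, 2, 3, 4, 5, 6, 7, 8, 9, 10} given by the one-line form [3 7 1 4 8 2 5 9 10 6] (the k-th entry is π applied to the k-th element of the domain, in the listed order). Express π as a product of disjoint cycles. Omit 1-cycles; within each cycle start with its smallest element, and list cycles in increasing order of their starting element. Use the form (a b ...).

(1 3)(2 7 5 8 9 10 6)

Start at 1 and follow images: 1 → 3 → 1, giving the cycle (1 3).
Repeating from the next unused element and collecting all non-trivial cycles gives (1 3)(2 7 5 8 9 10 6).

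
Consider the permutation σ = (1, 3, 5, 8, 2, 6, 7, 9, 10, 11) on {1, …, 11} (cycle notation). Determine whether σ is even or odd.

odd

The cycle lengths are 10, 1.
A cycle is odd iff its length is even; σ has 1 even-length cycle, so sgn(σ) = (−1)^1 and σ is odd.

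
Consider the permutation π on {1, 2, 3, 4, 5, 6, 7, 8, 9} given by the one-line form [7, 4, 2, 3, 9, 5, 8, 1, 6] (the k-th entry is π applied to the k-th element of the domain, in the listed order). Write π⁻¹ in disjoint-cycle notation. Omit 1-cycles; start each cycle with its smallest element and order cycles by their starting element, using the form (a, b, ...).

(1, 8, 7)(2, 3, 4)(5, 6, 9)

First write π in disjoint cycles: (1, 7, 8)(2, 4, 3)(5, 9, 6).
Reversing each cycle (and rotating so the smallest element leads) gives π⁻¹ = (1, 8, 7)(2, 3, 4)(5, 6, 9).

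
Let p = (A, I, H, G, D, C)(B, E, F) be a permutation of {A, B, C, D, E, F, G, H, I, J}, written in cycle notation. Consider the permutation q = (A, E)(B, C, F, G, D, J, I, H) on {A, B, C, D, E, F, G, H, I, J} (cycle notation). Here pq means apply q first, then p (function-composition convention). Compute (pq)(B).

(pq)(B) = p(q(B)). q(B) = C, then p(C) = A. So (pq)(B) = A.

A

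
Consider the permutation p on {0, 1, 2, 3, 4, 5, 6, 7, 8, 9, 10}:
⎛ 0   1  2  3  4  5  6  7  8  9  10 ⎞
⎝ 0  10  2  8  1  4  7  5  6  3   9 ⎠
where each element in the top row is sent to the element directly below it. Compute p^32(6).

Tracing 6 → 7 → … returns to 6 after 9 steps, so 6 lies in a 9-cycle (1, 10, 9, 3, 8, 6, 7, 5, 4).
Powers repeat with period 9 on this cycle, and 32 mod 9 = 5, so p^32(6) = p^5(6).
Stepping 5 places around the cycle: 6 → 7 → 5 → 4 → 1 → 10.

10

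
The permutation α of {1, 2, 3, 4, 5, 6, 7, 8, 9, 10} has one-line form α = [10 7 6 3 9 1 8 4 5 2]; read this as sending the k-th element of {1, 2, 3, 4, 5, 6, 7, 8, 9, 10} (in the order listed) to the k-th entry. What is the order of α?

8

Writing α as disjoint cycles, the cycle lengths are 8, 2.
The order of α is the least common multiple of its cycle lengths: lcm(8, 2) = 8.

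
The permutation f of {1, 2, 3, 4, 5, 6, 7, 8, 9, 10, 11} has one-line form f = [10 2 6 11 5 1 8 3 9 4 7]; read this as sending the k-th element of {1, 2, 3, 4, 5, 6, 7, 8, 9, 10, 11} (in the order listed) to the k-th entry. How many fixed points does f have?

3

The fixed points (elements with f(x) = x) are {2, 5, 9}, so there are 3.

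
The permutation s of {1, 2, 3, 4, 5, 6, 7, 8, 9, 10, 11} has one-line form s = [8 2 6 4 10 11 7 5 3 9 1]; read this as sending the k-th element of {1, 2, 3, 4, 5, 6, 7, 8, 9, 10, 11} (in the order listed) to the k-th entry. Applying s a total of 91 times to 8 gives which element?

Tracing 8 → 5 → … returns to 8 after 8 steps, so 8 lies in an 8-cycle (1 8 5 10 9 3 6 11).
On an 8-cycle, s^8 is the identity, so s^91 = s^3 there (91 ≡ 3 mod 8).
Advancing 3 steps from 8: 8 → 5 → 10 → 9.

9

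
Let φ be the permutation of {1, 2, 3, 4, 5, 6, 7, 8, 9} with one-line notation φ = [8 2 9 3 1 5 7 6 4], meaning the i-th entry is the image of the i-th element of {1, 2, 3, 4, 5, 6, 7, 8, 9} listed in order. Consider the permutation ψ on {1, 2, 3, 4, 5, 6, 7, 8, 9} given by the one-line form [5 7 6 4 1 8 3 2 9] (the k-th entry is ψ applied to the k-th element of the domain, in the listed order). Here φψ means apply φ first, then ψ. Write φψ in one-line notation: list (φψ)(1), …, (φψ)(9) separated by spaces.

2 7 9 6 5 1 3 8 4

For each element, apply φ then ψ: 1 → 8 → 2; 2 → 2 → 7; 3 → 9 → 9; 4 → 3 → 6; 5 → 1 → 5; 6 → 5 → 1; 7 → 7 → 3; 8 → 6 → 8; 9 → 4 → 4.
Collecting the images, φψ = [2 7 9 6 5 1 3 8 4].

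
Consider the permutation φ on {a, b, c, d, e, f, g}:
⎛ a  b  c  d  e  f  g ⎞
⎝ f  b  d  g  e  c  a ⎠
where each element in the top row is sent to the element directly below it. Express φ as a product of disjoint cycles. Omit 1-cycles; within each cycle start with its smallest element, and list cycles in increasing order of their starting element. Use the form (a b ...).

From a: a → f → c → d → g → a, closing the cycle (a f c d g).
Continuing from each remaining unvisited element yields (a f c d g).

(a f c d g)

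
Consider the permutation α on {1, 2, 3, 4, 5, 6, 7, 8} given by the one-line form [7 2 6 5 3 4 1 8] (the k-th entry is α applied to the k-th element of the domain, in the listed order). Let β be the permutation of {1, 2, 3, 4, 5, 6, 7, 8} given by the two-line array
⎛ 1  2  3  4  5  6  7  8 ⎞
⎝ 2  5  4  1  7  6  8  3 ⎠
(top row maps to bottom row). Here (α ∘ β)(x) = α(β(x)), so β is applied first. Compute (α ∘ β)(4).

First apply β: β(4) = 1, then α(1) = 7. Thus (α ∘ β)(4) = 7.

7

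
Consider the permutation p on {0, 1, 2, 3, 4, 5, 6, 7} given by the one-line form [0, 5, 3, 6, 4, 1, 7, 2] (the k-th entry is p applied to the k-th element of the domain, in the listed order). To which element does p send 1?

5

1 is element number 2 of the domain, and entry number 2 of the one-line form is 5, so p(1) = 5.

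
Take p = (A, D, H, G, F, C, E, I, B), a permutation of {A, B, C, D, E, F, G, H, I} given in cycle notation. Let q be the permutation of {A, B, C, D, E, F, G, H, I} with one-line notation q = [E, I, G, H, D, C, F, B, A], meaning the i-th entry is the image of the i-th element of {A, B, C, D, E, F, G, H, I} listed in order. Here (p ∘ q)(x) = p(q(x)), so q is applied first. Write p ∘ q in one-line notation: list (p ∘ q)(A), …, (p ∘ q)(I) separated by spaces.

For each element, apply q then p: A → E → I; B → I → B; C → G → F; D → H → G; E → D → H; F → C → E; G → F → C; H → B → A; I → A → D.
So p ∘ q in one-line form is I B F G H E C A D.

I B F G H E C A D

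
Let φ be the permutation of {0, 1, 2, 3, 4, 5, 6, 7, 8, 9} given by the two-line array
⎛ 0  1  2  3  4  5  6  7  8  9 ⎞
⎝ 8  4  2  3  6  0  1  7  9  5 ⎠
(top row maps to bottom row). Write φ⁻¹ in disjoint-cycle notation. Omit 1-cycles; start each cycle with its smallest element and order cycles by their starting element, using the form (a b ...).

(0 5 9 8)(1 6 4)

The cycle decomposition of φ is (0 8 9 5)(1 4 6).
The inverse reverses every cycle; in canonical form, φ⁻¹ = (0 5 9 8)(1 6 4).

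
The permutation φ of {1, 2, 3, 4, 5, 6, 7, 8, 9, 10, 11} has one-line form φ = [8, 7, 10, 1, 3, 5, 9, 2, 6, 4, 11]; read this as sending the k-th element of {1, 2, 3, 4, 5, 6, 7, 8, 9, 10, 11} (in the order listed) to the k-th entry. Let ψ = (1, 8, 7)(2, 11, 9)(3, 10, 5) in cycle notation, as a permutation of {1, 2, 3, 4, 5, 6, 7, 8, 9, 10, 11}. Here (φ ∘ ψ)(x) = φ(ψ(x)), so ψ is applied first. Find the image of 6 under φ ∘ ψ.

(φ ∘ ψ)(6) = φ(ψ(6)). ψ(6) = 6, then φ(6) = 5. So (φ ∘ ψ)(6) = 5.

5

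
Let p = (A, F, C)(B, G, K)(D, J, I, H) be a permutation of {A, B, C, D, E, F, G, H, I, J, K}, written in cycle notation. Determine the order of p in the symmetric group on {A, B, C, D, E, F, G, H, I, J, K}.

The cycle type of p is (4, 3, 3, 1).
Since disjoint cycles commute, ord(p) = lcm(4, 3, 3) = 12.

12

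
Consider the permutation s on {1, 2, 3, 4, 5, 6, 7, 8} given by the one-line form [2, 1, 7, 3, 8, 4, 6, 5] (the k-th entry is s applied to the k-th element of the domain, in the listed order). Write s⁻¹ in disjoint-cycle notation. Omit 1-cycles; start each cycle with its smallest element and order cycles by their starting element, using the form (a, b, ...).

The cycle decomposition of s is (1, 2)(3, 7, 6, 4)(5, 8).
Reversing each cycle (and rotating so the smallest element leads) gives s⁻¹ = (1, 2)(3, 4, 6, 7)(5, 8).

(1, 2)(3, 4, 6, 7)(5, 8)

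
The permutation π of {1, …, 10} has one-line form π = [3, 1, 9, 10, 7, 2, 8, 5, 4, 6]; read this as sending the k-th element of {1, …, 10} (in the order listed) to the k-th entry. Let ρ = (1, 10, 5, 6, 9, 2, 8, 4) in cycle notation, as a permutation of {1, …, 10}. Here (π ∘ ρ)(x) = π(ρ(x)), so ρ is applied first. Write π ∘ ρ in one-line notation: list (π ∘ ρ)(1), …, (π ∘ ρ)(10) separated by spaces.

(π ∘ ρ)(x) = π(ρ(x)). Computing each image: π(ρ(1)) = π(10) = 6, π(ρ(2)) = π(8) = 5, π(ρ(3)) = π(3) = 9, π(ρ(4)) = π(1) = 3, π(ρ(5)) = π(6) = 2, π(ρ(6)) = π(9) = 4, π(ρ(7)) = π(7) = 8, π(ρ(8)) = π(4) = 10, π(ρ(9)) = π(2) = 1, π(ρ(10)) = π(5) = 7.
Hence π ∘ ρ = [6 5 9 3 2 4 8 10 1 7].

6 5 9 3 2 4 8 10 1 7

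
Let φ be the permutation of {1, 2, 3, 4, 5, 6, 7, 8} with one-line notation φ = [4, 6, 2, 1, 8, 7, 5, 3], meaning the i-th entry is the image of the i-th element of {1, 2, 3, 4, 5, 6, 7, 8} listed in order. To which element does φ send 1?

1 is element number 1 of the domain, and entry number 1 of the one-line form is 4, so φ(1) = 4.

4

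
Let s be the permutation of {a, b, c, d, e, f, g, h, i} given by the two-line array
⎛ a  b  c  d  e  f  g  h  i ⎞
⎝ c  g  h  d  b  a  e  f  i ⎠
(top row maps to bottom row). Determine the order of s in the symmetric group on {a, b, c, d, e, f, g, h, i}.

12

The disjoint-cycle form of s has cycle lengths 4, 3, 1, 1.
The order is lcm(4, 3) = 12.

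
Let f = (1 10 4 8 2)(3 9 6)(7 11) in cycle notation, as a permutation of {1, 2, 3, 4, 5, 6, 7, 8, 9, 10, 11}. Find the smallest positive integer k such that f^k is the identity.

The cycle type of f is (5, 3, 2, 1).
Since disjoint cycles commute, ord(f) = lcm(5, 3, 2) = 30.

30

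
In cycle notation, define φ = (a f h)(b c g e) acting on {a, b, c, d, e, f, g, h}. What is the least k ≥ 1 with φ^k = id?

The cycle type of φ is (4, 3, 1).
The order of φ is the least common multiple of its cycle lengths: lcm(4, 3) = 12.

12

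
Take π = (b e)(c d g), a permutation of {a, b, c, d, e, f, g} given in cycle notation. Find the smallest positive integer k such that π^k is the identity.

6

The disjoint cycles have lengths 3, 2, 1, 1.
The order of π is the least common multiple of its cycle lengths: lcm(3, 2) = 6.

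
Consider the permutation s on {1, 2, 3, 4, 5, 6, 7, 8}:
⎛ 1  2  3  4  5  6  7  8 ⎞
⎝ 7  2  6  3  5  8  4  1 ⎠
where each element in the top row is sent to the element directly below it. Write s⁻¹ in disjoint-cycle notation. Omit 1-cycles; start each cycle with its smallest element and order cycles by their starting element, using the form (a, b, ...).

(1, 8, 6, 3, 4, 7)

The cycle decomposition of s is (1, 7, 4, 3, 6, 8).
Reversing each cycle (and rotating so the smallest element leads) gives s⁻¹ = (1, 8, 6, 3, 4, 7).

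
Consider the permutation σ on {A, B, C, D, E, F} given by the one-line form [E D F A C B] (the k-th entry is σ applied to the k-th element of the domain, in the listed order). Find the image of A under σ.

E

A is element number 1 of the domain, and entry number 1 of the one-line form is E, so σ(A) = E.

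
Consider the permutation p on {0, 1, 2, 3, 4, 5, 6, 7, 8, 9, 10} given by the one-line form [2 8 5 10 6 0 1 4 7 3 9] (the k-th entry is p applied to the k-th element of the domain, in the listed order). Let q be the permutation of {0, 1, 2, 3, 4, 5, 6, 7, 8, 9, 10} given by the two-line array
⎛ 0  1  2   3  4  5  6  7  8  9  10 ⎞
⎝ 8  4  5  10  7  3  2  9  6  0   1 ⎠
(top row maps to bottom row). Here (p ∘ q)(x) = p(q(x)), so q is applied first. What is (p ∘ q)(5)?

10

First apply q: q(5) = 3, then p(3) = 10. Thus (p ∘ q)(5) = 10.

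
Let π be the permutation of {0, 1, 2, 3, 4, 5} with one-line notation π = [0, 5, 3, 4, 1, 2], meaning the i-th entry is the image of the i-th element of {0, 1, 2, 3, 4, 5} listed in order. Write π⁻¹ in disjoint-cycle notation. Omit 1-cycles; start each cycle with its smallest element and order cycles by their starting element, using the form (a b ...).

The cycle decomposition of π is (1 5 2 3 4).
Reversing each cycle (and rotating so the smallest element leads) gives π⁻¹ = (1 4 3 2 5).

(1 4 3 2 5)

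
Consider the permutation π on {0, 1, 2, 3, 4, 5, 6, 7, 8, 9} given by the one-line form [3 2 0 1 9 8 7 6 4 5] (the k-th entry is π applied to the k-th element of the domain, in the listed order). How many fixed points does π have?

0

No element satisfies π(x) = x, so there are 0 fixed points.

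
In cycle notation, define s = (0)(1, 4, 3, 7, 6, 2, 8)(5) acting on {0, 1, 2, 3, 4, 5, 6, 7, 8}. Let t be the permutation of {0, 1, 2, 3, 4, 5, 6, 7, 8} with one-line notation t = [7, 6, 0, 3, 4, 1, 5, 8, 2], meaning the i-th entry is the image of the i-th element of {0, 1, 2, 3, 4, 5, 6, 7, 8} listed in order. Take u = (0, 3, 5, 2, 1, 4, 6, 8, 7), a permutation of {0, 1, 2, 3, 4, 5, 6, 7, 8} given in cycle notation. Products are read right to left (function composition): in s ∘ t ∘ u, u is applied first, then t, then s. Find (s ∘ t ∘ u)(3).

4

(s ∘ t ∘ u)(3) = s(t(u(3))). u(3) = 5, then t(5) = 1, then s(1) = 4, so the result is 4.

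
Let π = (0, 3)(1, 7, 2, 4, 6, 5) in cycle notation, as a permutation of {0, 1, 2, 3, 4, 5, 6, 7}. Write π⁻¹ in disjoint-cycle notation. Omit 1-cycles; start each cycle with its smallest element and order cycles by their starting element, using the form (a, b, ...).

(0, 3)(1, 5, 6, 4, 2, 7)

If π sends a → b within a cycle, π⁻¹ sends b → a; equivalently, reverse each cycle.
After reversing and putting each cycle's least element first, π⁻¹ = (0, 3)(1, 5, 6, 4, 2, 7).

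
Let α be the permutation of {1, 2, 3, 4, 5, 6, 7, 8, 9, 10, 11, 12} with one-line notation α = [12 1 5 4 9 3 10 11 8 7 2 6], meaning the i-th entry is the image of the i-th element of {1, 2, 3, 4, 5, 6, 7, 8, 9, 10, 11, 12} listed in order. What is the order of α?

The disjoint-cycle form of α has cycle lengths 9, 2, 1.
Since disjoint cycles commute, ord(α) = lcm(9, 2) = 18.

18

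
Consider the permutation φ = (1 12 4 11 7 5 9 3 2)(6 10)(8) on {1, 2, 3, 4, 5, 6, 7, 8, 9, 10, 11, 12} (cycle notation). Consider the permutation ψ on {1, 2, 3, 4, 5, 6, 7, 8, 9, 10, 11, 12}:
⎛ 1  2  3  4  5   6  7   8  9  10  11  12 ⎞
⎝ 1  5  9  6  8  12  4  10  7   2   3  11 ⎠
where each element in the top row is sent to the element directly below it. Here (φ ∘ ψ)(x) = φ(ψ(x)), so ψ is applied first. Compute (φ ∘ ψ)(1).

12

ψ(1) = 1, then φ(1) = 12; composing gives (φ ∘ ψ)(1) = 12.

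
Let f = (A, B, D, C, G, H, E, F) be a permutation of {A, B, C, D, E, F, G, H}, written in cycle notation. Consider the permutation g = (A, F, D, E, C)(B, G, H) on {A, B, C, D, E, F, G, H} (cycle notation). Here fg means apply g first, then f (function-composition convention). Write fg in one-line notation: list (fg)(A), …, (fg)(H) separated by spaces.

(fg)(x) = f(g(x)). Computing each image: f(g(A)) = f(F) = A, f(g(B)) = f(G) = H, f(g(C)) = f(A) = B, f(g(D)) = f(E) = F, f(g(E)) = f(C) = G, f(g(F)) = f(D) = C, f(g(G)) = f(H) = E, f(g(H)) = f(B) = D.
Hence fg = [A H B F G C E D].

A H B F G C E D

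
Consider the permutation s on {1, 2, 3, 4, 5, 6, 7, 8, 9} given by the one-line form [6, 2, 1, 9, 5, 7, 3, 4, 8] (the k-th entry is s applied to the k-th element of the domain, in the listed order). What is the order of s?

The disjoint-cycle form of s has cycle lengths 4, 3, 1, 1.
The order of s is the least common multiple of its cycle lengths: lcm(4, 3) = 12.

12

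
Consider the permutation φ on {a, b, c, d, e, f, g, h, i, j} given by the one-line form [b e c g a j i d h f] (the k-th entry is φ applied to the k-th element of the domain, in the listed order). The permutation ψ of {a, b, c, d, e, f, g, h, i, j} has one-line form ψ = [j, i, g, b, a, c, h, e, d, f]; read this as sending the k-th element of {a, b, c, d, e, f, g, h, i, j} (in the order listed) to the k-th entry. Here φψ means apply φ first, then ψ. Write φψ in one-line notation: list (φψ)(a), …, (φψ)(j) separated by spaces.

(φψ)(x) = ψ(φ(x)). Computing each image: ψ(φ(a)) = ψ(b) = i, ψ(φ(b)) = ψ(e) = a, ψ(φ(c)) = ψ(c) = g, ψ(φ(d)) = ψ(g) = h, ψ(φ(e)) = ψ(a) = j, ψ(φ(f)) = ψ(j) = f, ψ(φ(g)) = ψ(i) = d, ψ(φ(h)) = ψ(d) = b, ψ(φ(i)) = ψ(h) = e, ψ(φ(j)) = ψ(f) = c.
Hence φψ = [i a g h j f d b e c].

i a g h j f d b e c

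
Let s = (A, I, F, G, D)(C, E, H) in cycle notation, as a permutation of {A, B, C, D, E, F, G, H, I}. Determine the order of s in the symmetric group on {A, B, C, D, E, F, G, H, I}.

The cycle type of s is (5, 3, 1).
The order is lcm(5, 3) = 15.

15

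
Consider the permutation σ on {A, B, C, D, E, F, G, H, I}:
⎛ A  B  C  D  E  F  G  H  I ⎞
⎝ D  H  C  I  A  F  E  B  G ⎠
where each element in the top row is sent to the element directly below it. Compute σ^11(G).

E

Tracing G → E → … returns to G after 5 steps, so G lies in a 5-cycle (A, D, I, G, E).
Powers repeat with period 5 on this cycle, and 11 mod 5 = 1, so σ^11(G) = σ^1(G).
Advancing 1 step from G: G → E.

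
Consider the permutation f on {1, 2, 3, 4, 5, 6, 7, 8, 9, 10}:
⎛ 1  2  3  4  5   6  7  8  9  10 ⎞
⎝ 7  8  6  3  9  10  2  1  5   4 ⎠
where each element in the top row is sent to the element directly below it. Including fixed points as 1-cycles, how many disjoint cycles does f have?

The cycle decomposition is (1 7 2 8)(3 6 10 4)(5 9), which has 3 cycles (counting 1-cycles).

3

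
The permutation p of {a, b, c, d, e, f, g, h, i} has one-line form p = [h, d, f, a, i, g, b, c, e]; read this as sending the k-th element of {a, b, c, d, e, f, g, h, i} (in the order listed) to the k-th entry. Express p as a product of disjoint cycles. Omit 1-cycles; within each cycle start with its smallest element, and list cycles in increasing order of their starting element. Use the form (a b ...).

Iterating p from a gives a → h → c → f → g → b → d → a; that is the 7-cycle (a h c f g b d).
Repeating from the next unused element and collecting all non-trivial cycles gives (a h c f g b d)(e i).

(a h c f g b d)(e i)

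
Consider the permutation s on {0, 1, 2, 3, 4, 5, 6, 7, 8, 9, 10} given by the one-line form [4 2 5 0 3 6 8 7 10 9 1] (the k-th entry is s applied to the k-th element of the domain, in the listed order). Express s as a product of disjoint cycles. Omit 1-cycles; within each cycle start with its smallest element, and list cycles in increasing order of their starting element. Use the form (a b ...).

(0 4 3)(1 2 5 6 8 10)

From 0: 0 → 4 → 3 → 0, closing the cycle (0 4 3).
Continuing from each remaining unvisited element yields (0 4 3)(1 2 5 6 8 10).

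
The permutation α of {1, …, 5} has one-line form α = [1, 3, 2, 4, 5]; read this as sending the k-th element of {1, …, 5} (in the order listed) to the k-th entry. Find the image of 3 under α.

2

3 is element number 3 of the domain, and entry number 3 of the one-line form is 2, so α(3) = 2.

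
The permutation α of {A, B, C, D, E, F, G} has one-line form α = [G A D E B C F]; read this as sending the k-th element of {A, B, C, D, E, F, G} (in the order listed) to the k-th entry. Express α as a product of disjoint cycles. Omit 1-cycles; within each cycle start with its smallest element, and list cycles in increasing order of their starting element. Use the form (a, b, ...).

(A, G, F, C, D, E, B)

Iterating α from A gives A → G → F → C → D → E → B → A; that is the 7-cycle (A, G, F, C, D, E, B).
Repeating from the next unused element and collecting all non-trivial cycles gives (A, G, F, C, D, E, B).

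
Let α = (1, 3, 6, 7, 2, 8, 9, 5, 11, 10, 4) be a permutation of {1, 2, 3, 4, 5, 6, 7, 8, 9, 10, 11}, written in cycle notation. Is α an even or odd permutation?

The cycle lengths are 11.
A cycle of length ℓ contributes ℓ−1 transpositions, so α is a product of 10 transpositions — even.

even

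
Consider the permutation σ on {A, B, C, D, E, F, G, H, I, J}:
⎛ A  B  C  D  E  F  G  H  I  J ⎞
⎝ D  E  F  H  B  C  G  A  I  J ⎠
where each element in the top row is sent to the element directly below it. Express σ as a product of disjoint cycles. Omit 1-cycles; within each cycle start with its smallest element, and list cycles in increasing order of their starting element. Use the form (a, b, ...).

(A, D, H)(B, E)(C, F)

From A: A → D → H → A, closing the cycle (A, D, H).
Continuing from each remaining unvisited element yields (A, D, H)(B, E)(C, F).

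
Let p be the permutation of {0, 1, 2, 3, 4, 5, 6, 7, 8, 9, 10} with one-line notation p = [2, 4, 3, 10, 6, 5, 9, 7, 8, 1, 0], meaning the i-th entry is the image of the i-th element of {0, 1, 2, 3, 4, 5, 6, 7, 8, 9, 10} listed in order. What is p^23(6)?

Tracing 6 → 9 → … returns to 6 after 4 steps, so 6 lies in a 4-cycle (1 4 6 9).
On a 4-cycle, p^4 is the identity, so p^23 = p^3 there (23 ≡ 3 mod 4).
Advancing 3 steps from 6: 6 → 9 → 1 → 4.

4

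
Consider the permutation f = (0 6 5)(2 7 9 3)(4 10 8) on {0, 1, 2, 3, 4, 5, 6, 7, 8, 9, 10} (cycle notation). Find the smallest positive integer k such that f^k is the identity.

12

The cycle type of f is (4, 3, 3, 1).
The order of f is the least common multiple of its cycle lengths: lcm(4, 3, 3) = 12.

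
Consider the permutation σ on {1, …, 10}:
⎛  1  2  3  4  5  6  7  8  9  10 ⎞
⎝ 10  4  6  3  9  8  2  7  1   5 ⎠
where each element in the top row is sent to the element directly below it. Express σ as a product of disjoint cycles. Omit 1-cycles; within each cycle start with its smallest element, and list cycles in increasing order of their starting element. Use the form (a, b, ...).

(1, 10, 5, 9)(2, 4, 3, 6, 8, 7)

From 1: 1 → 10 → 5 → 9 → 1, closing the cycle (1, 10, 5, 9).
Continuing from each remaining unvisited element yields (1, 10, 5, 9)(2, 4, 3, 6, 8, 7).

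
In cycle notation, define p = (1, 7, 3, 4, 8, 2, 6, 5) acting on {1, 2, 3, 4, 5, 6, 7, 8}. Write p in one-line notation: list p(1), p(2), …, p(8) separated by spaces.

Image by image: 1→7, 2→6, 3→4, 4→8, 5→1, 6→5, 7→3, 8→2.
Listing these in domain order gives 7 6 4 8 1 5 3 2.

7 6 4 8 1 5 3 2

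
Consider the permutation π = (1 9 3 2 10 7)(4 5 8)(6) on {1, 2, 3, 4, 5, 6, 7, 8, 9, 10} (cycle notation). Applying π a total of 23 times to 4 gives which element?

8

4 lies in the 3-cycle (4 5 8).
On a 3-cycle, π^3 is the identity, so π^23 = π^2 there (23 ≡ 2 mod 3).
Advancing 2 steps from 4: 4 → 5 → 8.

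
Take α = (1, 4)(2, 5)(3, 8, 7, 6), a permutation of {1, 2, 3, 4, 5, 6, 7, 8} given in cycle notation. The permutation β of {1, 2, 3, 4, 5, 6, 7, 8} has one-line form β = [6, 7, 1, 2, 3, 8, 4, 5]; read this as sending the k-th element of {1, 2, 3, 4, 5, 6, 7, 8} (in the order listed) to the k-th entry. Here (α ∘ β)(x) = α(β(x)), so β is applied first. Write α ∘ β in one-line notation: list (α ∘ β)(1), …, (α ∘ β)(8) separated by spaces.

(α ∘ β)(x) = α(β(x)). Computing each image: α(β(1)) = α(6) = 3, α(β(2)) = α(7) = 6, α(β(3)) = α(1) = 4, α(β(4)) = α(2) = 5, α(β(5)) = α(3) = 8, α(β(6)) = α(8) = 7, α(β(7)) = α(4) = 1, α(β(8)) = α(5) = 2.
Hence α ∘ β = [3 6 4 5 8 7 1 2].

3 6 4 5 8 7 1 2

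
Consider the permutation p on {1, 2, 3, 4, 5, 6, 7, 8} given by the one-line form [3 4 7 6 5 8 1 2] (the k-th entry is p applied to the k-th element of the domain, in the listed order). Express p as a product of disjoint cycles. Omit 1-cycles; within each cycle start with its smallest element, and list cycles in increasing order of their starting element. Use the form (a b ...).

Start at 1 and follow images: 1 → 3 → 7 → 1, giving the cycle (1 3 7).
Continuing from each remaining unvisited element yields (1 3 7)(2 4 6 8).

(1 3 7)(2 4 6 8)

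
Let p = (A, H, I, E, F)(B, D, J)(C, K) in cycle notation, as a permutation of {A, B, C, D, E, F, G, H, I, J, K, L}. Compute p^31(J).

B

J lies in the 3-cycle (B, D, J).
Powers repeat with period 3 on this cycle, and 31 mod 3 = 1, so p^31(J) = p^1(J).
Advancing 1 step from J: J → B.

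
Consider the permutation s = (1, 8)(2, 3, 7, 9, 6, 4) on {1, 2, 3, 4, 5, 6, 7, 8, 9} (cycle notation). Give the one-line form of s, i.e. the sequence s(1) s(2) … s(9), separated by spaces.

8 3 7 2 5 4 9 1 6

Image by image: 1↦8, 2↦3, 3↦7, 4↦2, 5↦5, 6↦4, 7↦9, 8↦1, 9↦6.
So the one-line form is 8 3 7 2 5 4 9 1 6.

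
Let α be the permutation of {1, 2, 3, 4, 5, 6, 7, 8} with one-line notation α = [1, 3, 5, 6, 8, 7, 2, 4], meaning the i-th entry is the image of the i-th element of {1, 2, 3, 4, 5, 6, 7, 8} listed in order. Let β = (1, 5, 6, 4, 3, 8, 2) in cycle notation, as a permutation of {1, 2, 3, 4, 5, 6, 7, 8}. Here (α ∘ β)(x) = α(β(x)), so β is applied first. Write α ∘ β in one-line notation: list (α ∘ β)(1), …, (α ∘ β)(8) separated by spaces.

(α ∘ β)(x) = α(β(x)). Computing each image: α(β(1)) = α(5) = 8, α(β(2)) = α(1) = 1, α(β(3)) = α(8) = 4, α(β(4)) = α(3) = 5, α(β(5)) = α(6) = 7, α(β(6)) = α(4) = 6, α(β(7)) = α(7) = 2, α(β(8)) = α(2) = 3.
Hence α ∘ β = [8 1 4 5 7 6 2 3].

8 1 4 5 7 6 2 3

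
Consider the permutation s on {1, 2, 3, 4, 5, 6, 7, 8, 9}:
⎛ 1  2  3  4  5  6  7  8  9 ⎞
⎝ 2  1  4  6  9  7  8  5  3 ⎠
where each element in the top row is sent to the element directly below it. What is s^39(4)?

5

Tracing 4 → 6 → … returns to 4 after 7 steps, so 4 lies in a 7-cycle (3, 4, 6, 7, 8, 5, 9).
On a 7-cycle, s^7 is the identity, so s^39 = s^4 there (39 ≡ 4 mod 7).
Stepping 4 places around the cycle: 4 → 6 → 7 → 8 → 5.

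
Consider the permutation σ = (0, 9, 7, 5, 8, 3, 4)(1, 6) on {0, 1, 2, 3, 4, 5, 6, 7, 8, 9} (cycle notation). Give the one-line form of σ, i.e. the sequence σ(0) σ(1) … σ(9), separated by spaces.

9 6 2 4 0 8 1 5 3 7

Reading each image from the cycles: 0→9, 1→6, 2→2, 3→4, 4→0, 5→8, 6→1, 7→5, 8→3, 9→7.
Listing these in domain order gives 9 6 2 4 0 8 1 5 3 7.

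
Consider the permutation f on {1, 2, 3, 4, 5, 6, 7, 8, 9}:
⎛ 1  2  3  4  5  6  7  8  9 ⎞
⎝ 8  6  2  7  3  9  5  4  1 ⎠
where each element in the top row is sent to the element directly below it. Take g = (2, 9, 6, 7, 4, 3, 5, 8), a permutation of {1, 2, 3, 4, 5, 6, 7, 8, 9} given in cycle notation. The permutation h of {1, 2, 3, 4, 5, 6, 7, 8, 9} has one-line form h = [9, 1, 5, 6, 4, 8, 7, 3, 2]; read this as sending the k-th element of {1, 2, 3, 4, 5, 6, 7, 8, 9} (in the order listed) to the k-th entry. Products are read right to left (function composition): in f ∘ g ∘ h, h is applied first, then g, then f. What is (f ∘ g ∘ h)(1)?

Chase 1: h(1) = 9; g(9) = 6; f(6) = 9. Hence (f ∘ g ∘ h)(1) = 9.

9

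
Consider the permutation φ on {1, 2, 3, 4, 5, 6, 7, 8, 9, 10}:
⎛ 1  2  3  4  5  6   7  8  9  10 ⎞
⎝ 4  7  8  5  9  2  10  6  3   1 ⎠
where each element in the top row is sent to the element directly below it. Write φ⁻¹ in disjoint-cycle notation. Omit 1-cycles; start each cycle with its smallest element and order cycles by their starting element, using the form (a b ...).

(1 10 7 2 6 8 3 9 5 4)

The cycle decomposition of φ is (1 4 5 9 3 8 6 2 7 10).
The inverse reverses every cycle; in canonical form, φ⁻¹ = (1 10 7 2 6 8 3 9 5 4).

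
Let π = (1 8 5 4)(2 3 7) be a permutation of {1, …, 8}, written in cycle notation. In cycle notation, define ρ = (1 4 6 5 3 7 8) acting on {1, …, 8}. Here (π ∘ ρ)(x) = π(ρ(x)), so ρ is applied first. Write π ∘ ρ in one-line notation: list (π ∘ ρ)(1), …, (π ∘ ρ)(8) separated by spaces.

Chase each element through ρ then π: 1 → 4 → 1; 2 → 2 → 3; 3 → 7 → 2; 4 → 6 → 6; 5 → 3 → 7; 6 → 5 → 4; 7 → 8 → 5; 8 → 1 → 8.
So π ∘ ρ in one-line form is 1 3 2 6 7 4 5 8.

1 3 2 6 7 4 5 8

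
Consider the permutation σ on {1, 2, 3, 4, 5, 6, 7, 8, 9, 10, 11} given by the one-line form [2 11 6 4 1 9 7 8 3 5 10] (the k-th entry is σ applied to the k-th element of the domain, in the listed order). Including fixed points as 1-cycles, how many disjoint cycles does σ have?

The cycle decomposition is (1, 2, 11, 10, 5)(3, 6, 9)(4)(7)(8), which has 5 cycles (counting 1-cycles).

5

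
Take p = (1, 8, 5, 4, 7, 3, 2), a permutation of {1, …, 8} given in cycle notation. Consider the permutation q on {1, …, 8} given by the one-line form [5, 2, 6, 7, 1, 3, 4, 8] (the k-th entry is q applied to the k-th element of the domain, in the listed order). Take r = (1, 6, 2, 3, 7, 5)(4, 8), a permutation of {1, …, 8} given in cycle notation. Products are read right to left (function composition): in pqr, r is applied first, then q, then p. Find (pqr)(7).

8

Chase 7: r(7) = 5; q(5) = 1; p(1) = 8. Hence (pqr)(7) = 8.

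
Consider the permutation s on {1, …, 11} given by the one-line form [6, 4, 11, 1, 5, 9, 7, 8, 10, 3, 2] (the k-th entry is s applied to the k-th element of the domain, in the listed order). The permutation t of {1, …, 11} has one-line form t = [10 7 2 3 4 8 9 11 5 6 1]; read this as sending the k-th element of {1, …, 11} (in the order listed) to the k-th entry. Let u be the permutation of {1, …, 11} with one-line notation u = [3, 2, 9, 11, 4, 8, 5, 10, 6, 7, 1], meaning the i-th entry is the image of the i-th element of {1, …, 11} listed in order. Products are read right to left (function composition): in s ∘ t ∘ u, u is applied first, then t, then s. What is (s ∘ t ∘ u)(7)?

1

(s ∘ t ∘ u)(7) = s(t(u(7))). u(7) = 5, then t(5) = 4, then s(4) = 1, so the result is 1.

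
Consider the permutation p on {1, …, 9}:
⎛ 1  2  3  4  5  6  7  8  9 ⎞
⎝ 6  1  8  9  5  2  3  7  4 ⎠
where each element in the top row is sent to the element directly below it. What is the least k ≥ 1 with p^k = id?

6

The disjoint-cycle form of p has cycle lengths 3, 3, 2, 1.
Since disjoint cycles commute, ord(p) = lcm(3, 3, 2) = 6.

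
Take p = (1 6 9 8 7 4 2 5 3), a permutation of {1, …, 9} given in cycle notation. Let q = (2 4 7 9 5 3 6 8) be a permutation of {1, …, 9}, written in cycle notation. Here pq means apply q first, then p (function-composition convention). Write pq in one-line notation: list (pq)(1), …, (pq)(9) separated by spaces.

(pq)(x) = p(q(x)). Computing each image: p(q(1)) = p(1) = 6, p(q(2)) = p(4) = 2, p(q(3)) = p(6) = 9, p(q(4)) = p(7) = 4, p(q(5)) = p(3) = 1, p(q(6)) = p(8) = 7, p(q(7)) = p(9) = 8, p(q(8)) = p(2) = 5, p(q(9)) = p(5) = 3.
Hence pq = [6 2 9 4 1 7 8 5 3].

6 2 9 4 1 7 8 5 3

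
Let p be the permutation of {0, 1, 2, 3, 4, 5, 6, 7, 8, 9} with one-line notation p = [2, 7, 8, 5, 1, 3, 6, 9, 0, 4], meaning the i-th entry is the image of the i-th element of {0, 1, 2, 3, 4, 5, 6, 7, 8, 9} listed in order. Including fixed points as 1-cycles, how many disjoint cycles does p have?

4

The cycle decomposition is (0, 2, 8)(1, 7, 9, 4)(3, 5)(6), which has 4 cycles (counting 1-cycles).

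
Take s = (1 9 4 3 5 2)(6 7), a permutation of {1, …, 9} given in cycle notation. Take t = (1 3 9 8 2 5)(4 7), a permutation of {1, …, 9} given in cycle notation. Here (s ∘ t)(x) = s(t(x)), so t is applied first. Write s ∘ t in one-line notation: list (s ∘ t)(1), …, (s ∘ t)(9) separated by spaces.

5 2 4 6 9 7 3 1 8

(s ∘ t)(x) = s(t(x)). Computing each image: s(t(1)) = s(3) = 5, s(t(2)) = s(5) = 2, s(t(3)) = s(9) = 4, s(t(4)) = s(7) = 6, s(t(5)) = s(1) = 9, s(t(6)) = s(6) = 7, s(t(7)) = s(4) = 3, s(t(8)) = s(2) = 1, s(t(9)) = s(8) = 8.
Hence s ∘ t = [5 2 4 6 9 7 3 1 8].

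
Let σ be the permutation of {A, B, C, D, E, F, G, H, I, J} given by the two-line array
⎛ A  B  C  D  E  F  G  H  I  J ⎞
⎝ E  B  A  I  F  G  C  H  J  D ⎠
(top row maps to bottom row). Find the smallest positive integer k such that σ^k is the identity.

15

Writing σ as disjoint cycles, the cycle lengths are 5, 3, 1, 1.
The order is lcm(5, 3) = 15.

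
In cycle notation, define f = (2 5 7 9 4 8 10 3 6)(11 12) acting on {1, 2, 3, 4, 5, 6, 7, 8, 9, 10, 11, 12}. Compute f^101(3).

3 lies in the 9-cycle (2 5 7 9 4 8 10 3 6).
On a 9-cycle, f^9 is the identity, so f^101 = f^2 there (101 ≡ 2 mod 9).
Advancing 2 steps from 3: 3 → 6 → 2.

2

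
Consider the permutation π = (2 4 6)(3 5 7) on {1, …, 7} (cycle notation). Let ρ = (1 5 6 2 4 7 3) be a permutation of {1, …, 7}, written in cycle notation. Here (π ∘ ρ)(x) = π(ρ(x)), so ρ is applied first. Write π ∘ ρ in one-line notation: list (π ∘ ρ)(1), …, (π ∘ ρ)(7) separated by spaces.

(π ∘ ρ)(x) = π(ρ(x)). Computing each image: π(ρ(1)) = π(5) = 7, π(ρ(2)) = π(4) = 6, π(ρ(3)) = π(1) = 1, π(ρ(4)) = π(7) = 3, π(ρ(5)) = π(6) = 2, π(ρ(6)) = π(2) = 4, π(ρ(7)) = π(3) = 5.
Hence π ∘ ρ = [7 6 1 3 2 4 5].

7 6 1 3 2 4 5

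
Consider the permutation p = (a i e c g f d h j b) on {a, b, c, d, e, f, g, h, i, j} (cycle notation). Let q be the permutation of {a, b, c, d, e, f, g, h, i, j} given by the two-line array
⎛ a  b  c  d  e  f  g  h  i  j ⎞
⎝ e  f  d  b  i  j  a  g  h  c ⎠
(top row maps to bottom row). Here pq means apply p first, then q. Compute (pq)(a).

h

p(a) = i, then q(i) = h; composing gives (pq)(a) = h.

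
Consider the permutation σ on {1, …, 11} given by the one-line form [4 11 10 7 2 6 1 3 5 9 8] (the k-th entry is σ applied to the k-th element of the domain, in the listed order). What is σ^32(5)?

3

Tracing 5 → 2 → … returns to 5 after 7 steps, so 5 lies in a 7-cycle (2 11 8 3 10 9 5).
On a 7-cycle, σ^7 is the identity, so σ^32 = σ^4 there (32 ≡ 4 mod 7).
Advancing 4 steps from 5: 5 → 2 → 11 → 8 → 3.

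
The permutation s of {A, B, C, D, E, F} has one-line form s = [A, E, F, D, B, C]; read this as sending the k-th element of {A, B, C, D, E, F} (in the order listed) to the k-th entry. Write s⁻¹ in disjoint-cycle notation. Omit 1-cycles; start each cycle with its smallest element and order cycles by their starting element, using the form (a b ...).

First write s in disjoint cycles: (B E)(C F).
Reversing each cycle (and rotating so the smallest element leads) gives s⁻¹ = (B E)(C F).

(B E)(C F)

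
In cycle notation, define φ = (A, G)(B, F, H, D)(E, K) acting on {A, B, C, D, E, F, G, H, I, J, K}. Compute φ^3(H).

F

H lies in the 4-cycle (B, F, H, D).
Stepping 3 places around the cycle: H → D → B → F.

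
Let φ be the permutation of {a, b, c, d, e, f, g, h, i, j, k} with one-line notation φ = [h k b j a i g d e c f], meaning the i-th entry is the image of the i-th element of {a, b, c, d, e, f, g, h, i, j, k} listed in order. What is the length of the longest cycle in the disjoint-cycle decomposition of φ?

10

Decomposing into disjoint cycles gives (a h d j c b k f i e); the longest has length 10.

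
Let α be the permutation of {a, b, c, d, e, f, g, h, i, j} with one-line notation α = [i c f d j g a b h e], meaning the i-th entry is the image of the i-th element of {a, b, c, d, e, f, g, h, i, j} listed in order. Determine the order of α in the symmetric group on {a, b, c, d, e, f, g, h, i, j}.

14

Decomposing into disjoint cycles gives cycle lengths 7, 2, 1.
Since disjoint cycles commute, ord(α) = lcm(7, 2) = 14.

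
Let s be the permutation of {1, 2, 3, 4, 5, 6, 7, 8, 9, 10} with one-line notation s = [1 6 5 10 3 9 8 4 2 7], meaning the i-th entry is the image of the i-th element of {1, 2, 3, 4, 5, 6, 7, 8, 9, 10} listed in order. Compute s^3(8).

7

Tracing 8 → 4 → … returns to 8 after 4 steps, so 8 lies in a 4-cycle (4, 10, 7, 8).
Stepping 3 places around the cycle: 8 → 4 → 10 → 7.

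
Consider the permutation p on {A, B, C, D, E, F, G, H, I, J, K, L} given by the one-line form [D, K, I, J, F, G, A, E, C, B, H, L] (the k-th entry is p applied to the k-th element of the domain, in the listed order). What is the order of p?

18

Writing p as disjoint cycles, the cycle lengths are 9, 2, 1.
The order of p is the least common multiple of its cycle lengths: lcm(9, 2) = 18.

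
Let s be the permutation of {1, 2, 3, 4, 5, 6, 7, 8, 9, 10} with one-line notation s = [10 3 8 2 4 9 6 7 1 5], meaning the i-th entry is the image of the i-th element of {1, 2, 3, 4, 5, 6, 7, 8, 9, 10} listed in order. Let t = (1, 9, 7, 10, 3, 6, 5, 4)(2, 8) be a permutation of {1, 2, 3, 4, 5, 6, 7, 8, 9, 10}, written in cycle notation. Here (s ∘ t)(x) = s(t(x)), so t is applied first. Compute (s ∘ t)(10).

First apply t: t(10) = 3, then s(3) = 8. Thus (s ∘ t)(10) = 8.

8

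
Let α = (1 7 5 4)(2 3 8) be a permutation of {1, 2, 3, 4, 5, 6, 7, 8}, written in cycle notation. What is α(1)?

In the cycle (1 7 5 4), 1 is followed by 7, so α(1) = 7.

7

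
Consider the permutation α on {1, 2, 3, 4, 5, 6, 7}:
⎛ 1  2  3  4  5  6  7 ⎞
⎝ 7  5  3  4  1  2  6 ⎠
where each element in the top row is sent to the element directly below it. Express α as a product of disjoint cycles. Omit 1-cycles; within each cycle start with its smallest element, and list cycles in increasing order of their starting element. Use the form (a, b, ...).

Start at 1 and follow images: 1 → 7 → 6 → 2 → 5 → 1, giving the cycle (1, 7, 6, 2, 5).
Continuing from each remaining unvisited element yields (1, 7, 6, 2, 5).

(1, 7, 6, 2, 5)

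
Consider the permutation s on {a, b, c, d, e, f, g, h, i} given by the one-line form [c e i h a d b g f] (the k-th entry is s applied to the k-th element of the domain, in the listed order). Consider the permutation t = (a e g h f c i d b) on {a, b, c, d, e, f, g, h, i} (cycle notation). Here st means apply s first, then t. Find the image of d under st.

First apply s: s(d) = h, then t(h) = f. Thus (st)(d) = f.

f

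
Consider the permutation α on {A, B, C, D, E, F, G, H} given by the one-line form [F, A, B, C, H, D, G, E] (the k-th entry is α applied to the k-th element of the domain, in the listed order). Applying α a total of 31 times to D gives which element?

C

Tracing D → C → … returns to D after 5 steps, so D lies in a 5-cycle (A, F, D, C, B).
Powers repeat with period 5 on this cycle, and 31 mod 5 = 1, so α^31(D) = α^1(D).
Advancing 1 step from D: D → C.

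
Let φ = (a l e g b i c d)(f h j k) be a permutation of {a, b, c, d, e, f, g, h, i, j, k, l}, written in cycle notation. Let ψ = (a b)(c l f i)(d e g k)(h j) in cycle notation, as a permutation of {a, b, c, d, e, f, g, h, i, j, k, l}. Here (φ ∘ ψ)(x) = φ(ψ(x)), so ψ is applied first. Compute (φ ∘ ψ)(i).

d

ψ(i) = c, then φ(c) = d; composing gives (φ ∘ ψ)(i) = d.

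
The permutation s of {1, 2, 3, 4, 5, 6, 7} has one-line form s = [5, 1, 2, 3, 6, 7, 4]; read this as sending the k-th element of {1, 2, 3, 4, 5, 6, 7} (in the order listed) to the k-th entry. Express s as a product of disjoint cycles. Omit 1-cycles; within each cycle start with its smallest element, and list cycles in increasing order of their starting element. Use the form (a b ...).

Iterating s from 1 gives 1 → 5 → 6 → 7 → 4 → 3 → 2 → 1; that is the 7-cycle (1 5 6 7 4 3 2).
Repeating from the next unused element and collecting all non-trivial cycles gives (1 5 6 7 4 3 2).

(1 5 6 7 4 3 2)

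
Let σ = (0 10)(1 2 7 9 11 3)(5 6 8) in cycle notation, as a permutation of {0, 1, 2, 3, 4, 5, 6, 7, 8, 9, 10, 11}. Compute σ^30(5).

5 lies in the 3-cycle (5 6 8).
Since the cycle has length 3, σ^30 acts on it the same as σ^0 (30 mod 3 = 0).
So σ^30(5) = 5.

5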